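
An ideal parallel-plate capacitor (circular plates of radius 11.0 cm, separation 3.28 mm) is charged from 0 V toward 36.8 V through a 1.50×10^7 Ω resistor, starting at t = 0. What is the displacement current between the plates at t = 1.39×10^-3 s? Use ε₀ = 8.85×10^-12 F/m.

9.94×10^-7 A

With C = ε₀A/d = (8.85×10^-12)(0.03801)/(3.28×10^-3) = 1.026×10^-10 F, the time constant is τ = RC = 1.539×10^-3 s, so t/τ = 0.9032 and e^(−t/τ) = 0.4053.
I_d = I_cond = (V₀/R) e^(−t/τ) = (2.453×10^-6)(0.4053) = 9.94×10^-7 A.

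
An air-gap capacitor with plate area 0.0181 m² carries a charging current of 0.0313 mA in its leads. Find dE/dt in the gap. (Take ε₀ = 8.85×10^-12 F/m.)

1.95×10^8 V/(m·s)

The displacement current between the plates equals the conduction current, I_d = 0.0313 mA.
Then dE/dt = I_d/(ε₀A) = 1.95×10^8 V/(m·s).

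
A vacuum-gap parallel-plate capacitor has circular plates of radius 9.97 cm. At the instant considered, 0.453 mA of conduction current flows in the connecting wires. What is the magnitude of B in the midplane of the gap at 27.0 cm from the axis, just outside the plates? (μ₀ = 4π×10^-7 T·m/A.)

No conduction current crosses the gap, so I_d there equals the 4.53×10^-4 A in the leads.
For r ≥ R the full I_d is enclosed: B = μ₀ I_d/(2πr) = (4π×10^-7)(4.53×10^-4)/(2π·0.270) = 3.36×10^-10 T.

3.36×10^-10 T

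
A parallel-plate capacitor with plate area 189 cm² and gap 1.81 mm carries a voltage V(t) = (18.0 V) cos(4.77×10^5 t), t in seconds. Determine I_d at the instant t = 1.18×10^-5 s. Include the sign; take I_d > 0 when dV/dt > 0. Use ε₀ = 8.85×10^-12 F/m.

dV/dt = (18.0)(4.77×10^5)·−sin(5.6286) = 5.227×10^6 V/s.
I_d = C dV/dt with C = ε₀A/d = (8.85×10^-12)(0.0189)/(1.81×10^-3) = 9.241×10^-11 F, so I_d = (9.241×10^-11)(5.227×10^6) = 4.83×10^-4 A.

4.83×10^-4 A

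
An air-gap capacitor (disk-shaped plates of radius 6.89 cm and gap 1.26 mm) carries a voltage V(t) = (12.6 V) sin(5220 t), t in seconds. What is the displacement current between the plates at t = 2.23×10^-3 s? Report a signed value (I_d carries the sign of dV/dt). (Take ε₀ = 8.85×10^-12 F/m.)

4.14×10^-6 A

dV/dt = (12.6)(5220)·cos(11.6406) = 3.954×10^4 V/s.
I_d = C dV/dt with C = ε₀A/d = (8.85×10^-12)(0.01491)/(1.26×10^-3) = 1.047×10^-10 F, so I_d = (1.047×10^-10)(3.954×10^4) = 4.14×10^-6 A.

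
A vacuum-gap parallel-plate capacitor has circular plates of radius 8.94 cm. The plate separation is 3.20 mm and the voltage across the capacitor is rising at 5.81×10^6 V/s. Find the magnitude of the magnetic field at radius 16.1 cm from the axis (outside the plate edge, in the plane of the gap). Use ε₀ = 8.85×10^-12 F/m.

I_d = C dV/dt with C = ε₀πR²/d = 6.944×10^-11 F, so I_d = (6.944×10^-11)(5.81×10^6) = 4.034×10^-4 A.
Outside the plates the loop encloses all of I_d, so B·2πr = μ₀ I_d and B = 5.01×10^-10 T.

5.01×10^-10 T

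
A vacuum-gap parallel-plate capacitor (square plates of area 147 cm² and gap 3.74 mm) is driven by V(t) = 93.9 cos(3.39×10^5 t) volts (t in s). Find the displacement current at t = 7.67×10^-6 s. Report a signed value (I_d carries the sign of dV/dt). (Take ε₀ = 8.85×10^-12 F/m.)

-5.71×10^-4 A

dV/dt = (93.9)(3.39×10^5)·−sin(2.60013) = -1.641×10^7 V/s.
I_d = C dV/dt with C = ε₀A/d = (8.85×10^-12)(0.0147)/(3.74×10^-3) = 3.478×10^-11 F, so I_d = (3.478×10^-11)(-1.641×10^7) = -5.71×10^-4 A.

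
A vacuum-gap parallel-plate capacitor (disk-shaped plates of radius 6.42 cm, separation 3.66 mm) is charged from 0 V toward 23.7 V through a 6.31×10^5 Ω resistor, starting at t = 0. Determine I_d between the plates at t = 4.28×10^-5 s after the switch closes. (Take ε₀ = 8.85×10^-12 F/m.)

4.30×10^-6 A

With C = ε₀A/d = (8.85×10^-12)(0.01295)/(3.66×10^-3) = 3.131×10^-11 F, the time constant is τ = RC = 1.976×10^-5 s, so t/τ = 2.166 and e^(−t/τ) = 0.1146.
I_d = I_cond = (V₀/R) e^(−t/τ) = (3.756×10^-5)(0.1146) = 4.30×10^-6 A.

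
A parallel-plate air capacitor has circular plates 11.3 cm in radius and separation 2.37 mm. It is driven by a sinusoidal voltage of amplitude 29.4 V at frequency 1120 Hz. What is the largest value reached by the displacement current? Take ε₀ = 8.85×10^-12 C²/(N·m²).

3.10×10^-5 A

The displacement current equals the conduction current C dV/dt, which peaks at C V₀ ω.
With C = ε₀A/d = (8.85×10^-12)(0.04011)/(2.37×10^-3) = 1.498×10^-10 F and ω = 2πf = 7037 rad/s, I_d,max = (1.498×10^-10)(29.4)(7037) = 3.10×10^-5 A.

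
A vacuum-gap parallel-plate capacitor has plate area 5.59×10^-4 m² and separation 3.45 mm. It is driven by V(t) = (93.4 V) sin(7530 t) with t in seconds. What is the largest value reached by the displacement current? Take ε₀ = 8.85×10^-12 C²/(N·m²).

1.01×10^-6 A

(dE/dt)_max = V₀ω/d = 2.039×10^8 V/(m·s); ω = 7530 rad/s.
I_d,max = ε₀ A (dE/dt)_max = (8.85×10^-12)(5.59×10^-4)(2.039×10^8) = 1.01×10^-6 A.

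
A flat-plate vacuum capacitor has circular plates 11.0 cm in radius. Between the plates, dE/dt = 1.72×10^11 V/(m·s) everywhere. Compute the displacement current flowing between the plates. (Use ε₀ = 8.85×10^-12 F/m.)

0.0579 A

I_d = ε₀ A (dE/dt) = (8.85×10^-12)(0.03801 m²)(1.72×10^11) = 0.0579 A.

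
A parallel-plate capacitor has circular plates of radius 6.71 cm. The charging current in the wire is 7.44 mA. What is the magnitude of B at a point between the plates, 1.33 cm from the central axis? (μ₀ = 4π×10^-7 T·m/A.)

4.40×10^-9 T

Between the plates the displacement current equals the wire current: I_d = 7.44 mA = 7.44×10^-3 A.
For r < R the Ampère–Maxwell law gives B(2πr) = μ₀ I_d (r²/R²), so B = μ₀ I_d r/(2πR²) = (4π×10^-7)(7.44×10^-3)(0.0133)/(2π·0.0671²) = 4.40×10^-9 T.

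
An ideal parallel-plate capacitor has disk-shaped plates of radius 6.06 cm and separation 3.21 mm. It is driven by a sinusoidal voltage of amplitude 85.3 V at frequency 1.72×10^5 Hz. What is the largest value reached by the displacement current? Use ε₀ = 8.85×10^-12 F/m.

2.93×10^-3 A

(dE/dt)_max = V₀ω/d = 2.873×10^10 V/(m·s); ω = 2πf = 1.081×10^6 rad/s.
I_d,max = ε₀ A (dE/dt)_max = (8.85×10^-12)(0.01154)(2.873×10^10) = 2.93×10^-3 A.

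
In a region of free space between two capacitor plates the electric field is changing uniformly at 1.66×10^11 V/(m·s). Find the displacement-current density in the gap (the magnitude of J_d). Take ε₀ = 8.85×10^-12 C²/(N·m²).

1.47 A/m²

J_d = ε₀ ∂E/∂t, so J_d = 1.47 A/m².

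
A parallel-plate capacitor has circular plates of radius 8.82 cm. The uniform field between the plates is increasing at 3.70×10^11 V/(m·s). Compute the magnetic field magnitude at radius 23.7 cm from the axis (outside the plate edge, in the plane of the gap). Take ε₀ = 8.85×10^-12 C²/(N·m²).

6.75×10^-8 T

Total displacement current: I_d = ε₀(πR²)(dE/dt) = (8.85×10^-12)(0.02444)(3.70×10^11) = 0.08003 A.
For r ≥ R the full I_d is enclosed: B = μ₀ I_d/(2πr) = (4π×10^-7)(0.08003)/(2π·0.237) = 6.75×10^-8 T.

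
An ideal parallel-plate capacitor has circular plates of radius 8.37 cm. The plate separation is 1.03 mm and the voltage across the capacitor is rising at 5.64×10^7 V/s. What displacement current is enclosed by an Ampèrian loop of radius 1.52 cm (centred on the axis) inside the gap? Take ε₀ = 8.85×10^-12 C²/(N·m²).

I_d = C dV/dt with C = ε₀πR²/d = 1.891×10^-10 F, so I_d = (1.891×10^-10)(5.64×10^7) = 0.01067 A.
Since J_d is uniform, the enclosed fraction is (r/R)² = 0.03298, giving I_d,enc = 3.52×10^-4 A.

3.52×10^-4 A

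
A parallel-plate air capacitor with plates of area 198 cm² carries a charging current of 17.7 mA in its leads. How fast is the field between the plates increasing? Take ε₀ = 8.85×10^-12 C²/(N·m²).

The displacement current between the plates equals the conduction current, I_d = 17.7 mA.
Then dE/dt = I_d/(ε₀A) = 1.01×10^11 V/(m·s).

1.01×10^11 V/(m·s)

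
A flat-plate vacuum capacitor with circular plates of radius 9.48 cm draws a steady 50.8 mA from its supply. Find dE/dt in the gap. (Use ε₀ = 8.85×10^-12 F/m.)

Charge continuity gives I_d = I = 0.0508 A between the plates.
Inverting I_d = ε₀ A dE/dt gives dE/dt = 0.0508 / (8.85×10^-12 · 0.02823) = 2.03×10^11 V/(m·s).

2.03×10^11 V/(m·s)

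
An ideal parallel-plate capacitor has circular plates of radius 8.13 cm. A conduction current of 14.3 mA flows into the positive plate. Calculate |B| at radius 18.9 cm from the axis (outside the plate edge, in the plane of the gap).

Between the plates the displacement current equals the wire current: I_d = 14.3 mA = 0.0143 A.
For r ≥ R the full I_d is enclosed: B = μ₀ I_d/(2πr) = (4π×10^-7)(0.0143)/(2π·0.189) = 1.51×10^-8 T.

1.51×10^-8 T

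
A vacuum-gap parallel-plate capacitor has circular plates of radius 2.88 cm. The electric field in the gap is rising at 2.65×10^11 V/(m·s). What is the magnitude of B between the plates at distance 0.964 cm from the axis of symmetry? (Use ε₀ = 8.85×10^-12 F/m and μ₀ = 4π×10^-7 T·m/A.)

1.42×10^-8 T

Through the whole plate area (πR² = 2.606×10^-3 m²), I_d = ε₀ πR² dE/dt = 6.112×10^-3 A.
An Ampèrian loop of radius r encloses a fraction (r/R)² of I_d. Then B·2πr = μ₀ I_d (r/R)², giving B = μ₀ I_d r/(2πR²) = 1.42×10^-8 T.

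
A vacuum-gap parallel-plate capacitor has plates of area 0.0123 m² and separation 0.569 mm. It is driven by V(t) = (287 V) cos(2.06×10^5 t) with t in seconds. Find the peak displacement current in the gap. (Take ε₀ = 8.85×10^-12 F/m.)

0.0113 A

(dE/dt)_max = V₀ω/d = 1.039×10^11 V/(m·s); ω = 2.06×10^5 rad/s.
I_d,max = ε₀ A (dE/dt)_max = (8.85×10^-12)(0.0123)(1.039×10^11) = 0.0113 A.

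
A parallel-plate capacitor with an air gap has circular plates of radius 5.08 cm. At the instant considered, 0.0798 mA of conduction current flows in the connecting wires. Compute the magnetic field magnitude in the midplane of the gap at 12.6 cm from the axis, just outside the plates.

By continuity the displacement current in the gap matches the conduction current: I_d = 7.98×10^-5 A.
For r ≥ R the full I_d is enclosed: B = μ₀ I_d/(2πr) = (4π×10^-7)(7.98×10^-5)/(2π·0.126) = 1.27×10^-10 T.

1.27×10^-10 T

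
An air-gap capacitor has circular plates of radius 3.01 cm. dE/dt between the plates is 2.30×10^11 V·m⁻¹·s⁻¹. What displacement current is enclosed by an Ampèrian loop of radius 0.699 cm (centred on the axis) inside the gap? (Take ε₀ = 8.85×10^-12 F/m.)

Through the whole plate area (πR² = 2.846×10^-3 m²), I_d = ε₀ πR² dE/dt = 5.793×10^-3 A.
The field is uniform, so I_d,enc = I_d (r/R)² = (5.793×10^-3)(0.699/3.01)² = 3.12×10^-4 A.

3.12×10^-4 A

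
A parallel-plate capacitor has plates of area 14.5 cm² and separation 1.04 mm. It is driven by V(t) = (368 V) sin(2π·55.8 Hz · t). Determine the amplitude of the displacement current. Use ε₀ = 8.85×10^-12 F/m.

(dE/dt)_max = V₀ω/d = 1.241×10^8 V/(m·s); ω = 2πf = 350.6 rad/s.
I_d,max = ε₀ A (dE/dt)_max = (8.85×10^-12)(1.45×10^-3)(1.241×10^8) = 1.59×10^-6 A.

1.59×10^-6 A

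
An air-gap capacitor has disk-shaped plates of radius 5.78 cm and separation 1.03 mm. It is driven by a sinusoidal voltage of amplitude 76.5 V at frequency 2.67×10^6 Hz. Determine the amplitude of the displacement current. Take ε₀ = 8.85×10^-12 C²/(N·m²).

0.116 A

The displacement current equals the conduction current C dV/dt, which peaks at C V₀ ω.
With C = ε₀A/d = (8.85×10^-12)(0.01050)/(1.03×10^-3) = 9.022×10^-11 F and ω = 2πf = 1.678×10^7 rad/s, I_d,max = (9.022×10^-11)(76.5)(1.678×10^7) = 0.116 A.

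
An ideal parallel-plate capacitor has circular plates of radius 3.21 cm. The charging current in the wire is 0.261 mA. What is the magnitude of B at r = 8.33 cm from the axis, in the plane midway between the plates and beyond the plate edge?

By continuity the displacement current in the gap matches the conduction current: I_d = 2.61×10^-4 A.
With r > R the enclosed displacement current is the full I_d; B = μ₀ I_d / (2πr) = 6.27×10^-10 T.

6.27×10^-10 T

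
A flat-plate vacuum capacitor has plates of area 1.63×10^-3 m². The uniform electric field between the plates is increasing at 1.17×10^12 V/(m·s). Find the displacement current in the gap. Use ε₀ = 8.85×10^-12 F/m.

The displacement current is ε₀ times dΦ_E/dt = ε₀ A dE/dt = (8.85×10^-12)(1.63×10^-3)(1.17×10^12) = 0.0169 A.

0.0169 A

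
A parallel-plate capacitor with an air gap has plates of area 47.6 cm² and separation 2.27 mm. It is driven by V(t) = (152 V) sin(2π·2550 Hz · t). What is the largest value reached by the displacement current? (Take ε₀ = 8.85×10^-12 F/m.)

The displacement current equals the conduction current C dV/dt, which peaks at C V₀ ω.
With C = ε₀A/d = (8.85×10^-12)(4.76×10^-3)/(2.27×10^-3) = 1.856×10^-11 F and ω = 2πf = 1.602×10^4 rad/s, I_d,max = (1.856×10^-11)(152)(1.602×10^4) = 4.52×10^-5 A.

4.52×10^-5 A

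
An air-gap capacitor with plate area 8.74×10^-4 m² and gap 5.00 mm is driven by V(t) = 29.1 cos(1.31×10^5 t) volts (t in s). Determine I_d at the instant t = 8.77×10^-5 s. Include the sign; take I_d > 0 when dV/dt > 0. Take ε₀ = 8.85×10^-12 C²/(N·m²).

dV/dt = (29.1)(1.31×10^5)·−sin(11.4887) = 3.358×10^6 V/s.
I_d = C dV/dt with C = ε₀A/d = (8.85×10^-12)(8.74×10^-4)/(5.00×10^-3) = 1.547×10^-12 F, so I_d = (1.547×10^-12)(3.358×10^6) = 5.19×10^-6 A.

5.19×10^-6 A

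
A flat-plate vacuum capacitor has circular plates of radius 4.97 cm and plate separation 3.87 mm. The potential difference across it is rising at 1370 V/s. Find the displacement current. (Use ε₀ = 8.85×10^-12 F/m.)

C = ε₀A/d = (8.85×10^-12)(7.760×10^-3)/(3.87×10^-3) = 1.775×10^-11 F.
I_d = C dV/dt = (1.775×10^-11)(1370) = 2.43×10^-8 A.

2.43×10^-8 A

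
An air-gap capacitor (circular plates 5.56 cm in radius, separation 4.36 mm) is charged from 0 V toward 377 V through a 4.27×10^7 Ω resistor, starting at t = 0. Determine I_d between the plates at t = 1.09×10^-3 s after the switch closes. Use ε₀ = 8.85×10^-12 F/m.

2.42×10^-6 A

C = ε₀A/d = (8.85×10^-12)(9.712×10^-3)/(4.36×10^-3) = 1.971×10^-11 F, so τ = RC = 8.416×10^-4 s.
The conduction current is I(t) = (V₀/R) e^(−t/τ), and the displacement current between the plates equals it.
t/τ = 1.295; I_d = (377/4.27×10^7) · e^(−1.295) = (8.829×10^-6)(0.2739) = 2.42×10^-6 A.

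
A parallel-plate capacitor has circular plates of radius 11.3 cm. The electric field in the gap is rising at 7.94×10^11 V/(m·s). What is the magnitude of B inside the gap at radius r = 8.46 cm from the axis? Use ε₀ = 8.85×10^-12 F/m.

3.74×10^-7 T

I_d = ε₀ dΦ_E/dt = ε₀ πR² (dE/dt) = (8.85×10^-12)(0.04011)(7.94×10^11) = 0.2818 A through the full plate area.
∮B·dl = μ₀ I_d,enc with I_d,enc = I_d r²/R² = 0.1580 A; so B = μ₀ I_d,enc/(2πr) = 3.74×10^-7 T.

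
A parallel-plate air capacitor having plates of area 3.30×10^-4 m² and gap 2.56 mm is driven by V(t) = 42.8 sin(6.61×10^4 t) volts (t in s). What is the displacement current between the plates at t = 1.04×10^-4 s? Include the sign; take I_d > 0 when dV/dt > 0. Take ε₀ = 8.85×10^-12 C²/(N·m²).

2.68×10^-6 A

dV/dt = (42.8)(6.61×10^4)·cos(6.8744) = 2.349×10^6 V/s.
I_d = C dV/dt with C = ε₀A/d = (8.85×10^-12)(3.30×10^-4)/(2.56×10^-3) = 1.141×10^-12 F, so I_d = (1.141×10^-12)(2.349×10^6) = 2.68×10^-6 A.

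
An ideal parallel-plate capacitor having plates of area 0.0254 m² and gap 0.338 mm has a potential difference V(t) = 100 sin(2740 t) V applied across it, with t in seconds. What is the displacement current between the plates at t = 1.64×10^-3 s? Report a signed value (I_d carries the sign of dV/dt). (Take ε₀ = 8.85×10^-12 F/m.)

-3.96×10^-5 A

dV/dt = (100)(2740)·cos(4.4936) = -5.947×10^4 V/s.
I_d = C dV/dt with C = ε₀A/d = (8.85×10^-12)(0.0254)/(3.38×10^-4) = 6.651×10^-10 F, so I_d = (6.651×10^-10)(-5.947×10^4) = -3.96×10^-5 A.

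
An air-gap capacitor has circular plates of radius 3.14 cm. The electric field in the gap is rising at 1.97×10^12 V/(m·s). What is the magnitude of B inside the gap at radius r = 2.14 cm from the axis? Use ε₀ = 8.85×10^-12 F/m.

2.34×10^-7 T

Through the whole plate area (πR² = 3.097×10^-3 m²), I_d = ε₀ πR² dE/dt = 0.05399 A.
∮B·dl = μ₀ I_d,enc with I_d,enc = I_d r²/R² = 0.02508 A; so B = μ₀ I_d,enc/(2πr) = 2.34×10^-7 T.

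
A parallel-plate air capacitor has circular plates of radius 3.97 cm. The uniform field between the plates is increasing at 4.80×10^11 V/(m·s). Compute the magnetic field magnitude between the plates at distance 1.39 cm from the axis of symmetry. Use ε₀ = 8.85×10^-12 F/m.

Total displacement current: I_d = ε₀(πR²)(dE/dt) = (8.85×10^-12)(4.951×10^-3)(4.80×10^11) = 0.02103 A.
For r < R the Ampère–Maxwell law gives B(2πr) = μ₀ I_d (r²/R²), so B = μ₀ I_d r/(2πR²) = (4π×10^-7)(0.02103)(0.0139)/(2π·0.0397²) = 3.71×10^-8 T.

3.71×10^-8 T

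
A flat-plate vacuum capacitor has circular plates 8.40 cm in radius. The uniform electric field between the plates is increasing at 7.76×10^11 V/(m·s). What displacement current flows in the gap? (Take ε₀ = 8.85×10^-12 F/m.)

With a uniform field, Φ_E = EA, so I_d = ε₀ A dE/dt = 0.152 A.

0.152 A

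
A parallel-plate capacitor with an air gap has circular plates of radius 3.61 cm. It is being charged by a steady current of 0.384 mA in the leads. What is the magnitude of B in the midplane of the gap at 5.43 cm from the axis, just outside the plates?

No conduction current crosses the gap, so I_d there equals the 3.84×10^-4 A in the leads.
For r ≥ R the full I_d is enclosed: B = μ₀ I_d/(2πr) = (4π×10^-7)(3.84×10^-4)/(2π·0.0543) = 1.41×10^-9 T.

1.41×10^-9 T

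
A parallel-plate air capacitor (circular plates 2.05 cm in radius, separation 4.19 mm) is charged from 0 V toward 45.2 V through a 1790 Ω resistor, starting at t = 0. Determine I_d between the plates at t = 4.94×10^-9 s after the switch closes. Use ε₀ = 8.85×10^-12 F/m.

9.39×10^-3 A

With C = ε₀A/d = (8.85×10^-12)(1.320×10^-3)/(4.19×10^-3) = 2.788×10^-12 F, the time constant is τ = RC = 4.991×10^-9 s, so t/τ = 0.9898 and e^(−t/τ) = 0.3717.
I_d = I_cond = (V₀/R) e^(−t/τ) = (0.02525)(0.3717) = 9.39×10^-3 A.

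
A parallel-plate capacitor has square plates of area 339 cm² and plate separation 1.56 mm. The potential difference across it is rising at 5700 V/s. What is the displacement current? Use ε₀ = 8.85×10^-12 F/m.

1.10×10^-6 A

The field between the plates is E = V/d, so dE/dt = (5700)/(1.56×10^-3 m) = 3.654×10^6 V/(m·s).
I_d = ε₀ A (dE/dt) = (8.85×10^-12)(0.0339)(3.654×10^6) = 1.10×10^-6 A.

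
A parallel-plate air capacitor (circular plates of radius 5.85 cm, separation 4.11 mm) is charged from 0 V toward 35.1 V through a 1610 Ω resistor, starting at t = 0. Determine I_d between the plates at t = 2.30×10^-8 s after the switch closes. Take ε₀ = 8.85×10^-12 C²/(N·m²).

0.0118 A

C = ε₀A/d = (8.85×10^-12)(0.01075)/(4.11×10^-3) = 2.315×10^-11 F, so τ = RC = 3.727×10^-8 s.
The conduction current is I(t) = (V₀/R) e^(−t/τ), and the displacement current between the plates equals it.
t/τ = 0.6171; I_d = (35.1/1610) · e^(−0.6171) = (0.02180)(0.5395) = 0.0118 A.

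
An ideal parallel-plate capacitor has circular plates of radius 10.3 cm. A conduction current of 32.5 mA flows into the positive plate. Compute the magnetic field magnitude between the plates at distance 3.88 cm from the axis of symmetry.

No conduction current crosses the gap, so I_d there equals the 0.0325 A in the leads.
∮B·dl = μ₀ I_d,enc with I_d,enc = I_d r²/R² = 4.612×10^-3 A; so B = μ₀ I_d,enc/(2πr) = 2.38×10^-8 T.

2.38×10^-8 T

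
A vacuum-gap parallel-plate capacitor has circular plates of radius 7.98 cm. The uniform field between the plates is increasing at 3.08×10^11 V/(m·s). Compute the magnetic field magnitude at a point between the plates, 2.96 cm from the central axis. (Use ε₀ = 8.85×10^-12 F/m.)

Through the whole plate area (πR² = 0.02001 m²), I_d = ε₀ πR² dE/dt = 0.05454 A.
∮B·dl = μ₀ I_d,enc with I_d,enc = I_d r²/R² = 7.504×10^-3 A; so B = μ₀ I_d,enc/(2πr) = 5.07×10^-8 T.

5.07×10^-8 T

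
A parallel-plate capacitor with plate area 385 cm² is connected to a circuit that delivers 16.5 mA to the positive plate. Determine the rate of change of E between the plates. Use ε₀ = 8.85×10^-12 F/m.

The displacement current between the plates equals the conduction current, I_d = 16.5 mA.
Inverting I_d = ε₀ A dE/dt gives dE/dt = 0.0165 / (8.85×10^-12 · 0.0385) = 4.84×10^10 V/(m·s).

4.84×10^10 V/(m·s)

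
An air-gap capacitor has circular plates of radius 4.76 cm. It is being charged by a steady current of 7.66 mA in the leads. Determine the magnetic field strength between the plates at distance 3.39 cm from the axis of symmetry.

2.29×10^-8 T

No conduction current crosses the gap, so I_d there equals the 7.66×10^-3 A in the leads.
An Ampèrian loop of radius r encloses a fraction (r/R)² of I_d. Then B·2πr = μ₀ I_d (r/R)², giving B = μ₀ I_d r/(2πR²) = 2.29×10^-8 T.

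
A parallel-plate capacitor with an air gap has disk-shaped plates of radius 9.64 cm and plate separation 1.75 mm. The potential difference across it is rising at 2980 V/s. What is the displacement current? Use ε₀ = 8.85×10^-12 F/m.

4.40×10^-7 A

E = V/d so dE/dt = (dV/dt)/d = 1.703×10^6 V/(m·s), and I_d = ε₀ A dE/dt = (8.85×10^-12)(0.02919)(1.703×10^6) = 4.40×10^-7 A.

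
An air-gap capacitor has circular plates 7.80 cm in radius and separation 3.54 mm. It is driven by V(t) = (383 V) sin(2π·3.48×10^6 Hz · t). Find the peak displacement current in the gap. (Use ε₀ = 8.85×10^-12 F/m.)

The displacement current equals the conduction current C dV/dt, which peaks at C V₀ ω.
With C = ε₀A/d = (8.85×10^-12)(0.01911)/(3.54×10^-3) = 4.777×10^-11 F and ω = 2πf = 2.187×10^7 rad/s, I_d,max = (4.777×10^-11)(383)(2.187×10^7) = 0.400 A.

0.400 A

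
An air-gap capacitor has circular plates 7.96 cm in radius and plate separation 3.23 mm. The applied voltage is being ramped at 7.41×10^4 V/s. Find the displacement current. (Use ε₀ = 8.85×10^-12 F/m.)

4.04×10^-6 A

C = ε₀A/d = (8.85×10^-12)(0.01991)/(3.23×10^-3) = 5.455×10^-11 F.
I_d = C dV/dt = (5.455×10^-11)(7.41×10^4) = 4.04×10^-6 A.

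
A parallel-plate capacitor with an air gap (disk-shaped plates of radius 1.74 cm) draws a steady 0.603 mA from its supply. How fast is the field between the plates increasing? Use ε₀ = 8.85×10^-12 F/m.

7.16×10^10 V/(m·s)

By continuity, I_d in the gap equals the 0.603 mA flowing in the wire.
Inverting I_d = ε₀ A dE/dt gives dE/dt = 6.03×10^-4 / (8.85×10^-12 · 9.511×10^-4) = 7.16×10^10 V/(m·s).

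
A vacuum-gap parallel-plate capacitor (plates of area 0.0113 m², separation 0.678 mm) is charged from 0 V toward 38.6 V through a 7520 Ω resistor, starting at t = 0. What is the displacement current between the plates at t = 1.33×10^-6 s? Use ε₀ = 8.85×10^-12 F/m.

1.55×10^-3 A

C = ε₀A/d = (8.85×10^-12)(0.0113)/(6.78×10^-4) = 1.475×10^-10 F, so τ = RC = 1.109×10^-6 s.
The conduction current is I(t) = (V₀/R) e^(−t/τ), and the displacement current between the plates equals it.
t/τ = 1.199; I_d = (38.6/7520) · e^(−1.199) = (5.133×10^-3)(0.3015) = 1.55×10^-3 A.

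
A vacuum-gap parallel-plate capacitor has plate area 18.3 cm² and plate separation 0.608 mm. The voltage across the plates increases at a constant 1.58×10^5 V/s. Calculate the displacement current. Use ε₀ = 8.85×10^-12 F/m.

The displacement current equals the charging current C dV/dt. With C = ε₀A/d = (8.85×10^-12)(1.83×10^-3)/(6.08×10^-4) = 2.664×10^-11 F, I_d = (2.664×10^-11)(1.58×10^5) = 4.21×10^-6 A.

4.21×10^-6 A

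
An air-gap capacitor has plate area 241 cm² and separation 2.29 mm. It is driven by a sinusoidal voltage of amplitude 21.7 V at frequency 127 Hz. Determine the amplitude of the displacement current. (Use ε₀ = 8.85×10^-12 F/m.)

The displacement current equals the conduction current C dV/dt, which peaks at C V₀ ω.
With C = ε₀A/d = (8.85×10^-12)(0.0241)/(2.29×10^-3) = 9.314×10^-11 F and ω = 2πf = 798.0 rad/s, I_d,max = (9.314×10^-11)(21.7)(798.0) = 1.61×10^-6 A.

1.61×10^-6 A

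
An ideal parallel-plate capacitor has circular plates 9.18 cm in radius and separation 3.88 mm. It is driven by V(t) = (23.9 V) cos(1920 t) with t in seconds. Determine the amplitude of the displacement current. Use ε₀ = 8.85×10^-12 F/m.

2.77×10^-6 A

The displacement current equals the conduction current C dV/dt, which peaks at C V₀ ω.
With C = ε₀A/d = (8.85×10^-12)(0.02647)/(3.88×10^-3) = 6.038×10^-11 F and ω = 1920 rad/s, I_d,max = (6.038×10^-11)(23.9)(1920) = 2.77×10^-6 A.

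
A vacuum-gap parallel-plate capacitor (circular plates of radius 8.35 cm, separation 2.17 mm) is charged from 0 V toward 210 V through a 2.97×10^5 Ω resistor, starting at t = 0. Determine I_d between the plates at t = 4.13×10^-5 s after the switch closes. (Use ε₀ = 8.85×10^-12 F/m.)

C = ε₀A/d = (8.85×10^-12)(0.02190)/(2.17×10^-3) = 8.932×10^-11 F, so τ = RC = 2.653×10^-5 s.
The conduction current is I(t) = (V₀/R) e^(−t/τ), and the displacement current between the plates equals it.
t/τ = 1.557; I_d = (210/2.97×10^5) · e^(−1.557) = (7.071×10^-4)(0.2108) = 1.49×10^-4 A.

1.49×10^-4 A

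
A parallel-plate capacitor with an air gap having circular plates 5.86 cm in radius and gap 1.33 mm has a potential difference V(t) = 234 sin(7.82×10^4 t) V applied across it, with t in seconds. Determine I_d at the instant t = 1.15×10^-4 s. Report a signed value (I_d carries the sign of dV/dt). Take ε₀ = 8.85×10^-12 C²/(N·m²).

-1.19×10^-3 A

dV/dt = (234)(7.82×10^4)·cos(8.993) = -1.662×10^7 V/s.
I_d = C dV/dt with C = ε₀A/d = (8.85×10^-12)(0.01079)/(1.33×10^-3) = 7.180×10^-11 F, so I_d = (7.180×10^-11)(-1.662×10^7) = -1.19×10^-3 A.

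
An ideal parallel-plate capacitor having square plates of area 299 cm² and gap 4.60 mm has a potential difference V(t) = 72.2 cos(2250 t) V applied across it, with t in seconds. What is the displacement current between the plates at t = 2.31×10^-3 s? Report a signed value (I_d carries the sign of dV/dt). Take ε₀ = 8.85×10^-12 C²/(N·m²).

dE/dt = (V₀ω/d)·−sin(ωt) with ωt = 5.1975 rad: (72.2)(2250)(0.8846)/(4.60×10^-3) = 3.124×10^7 V/(m·s).
I_d = ε₀ A dE/dt = (8.85×10^-12)(0.0299)(3.124×10^7) = 8.27×10^-6 A.

8.27×10^-6 A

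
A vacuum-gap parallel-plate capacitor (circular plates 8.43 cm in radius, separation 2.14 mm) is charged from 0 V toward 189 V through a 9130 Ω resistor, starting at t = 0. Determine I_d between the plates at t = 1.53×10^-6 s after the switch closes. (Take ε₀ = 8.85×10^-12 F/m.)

C = ε₀A/d = (8.85×10^-12)(0.02233)/(2.14×10^-3) = 9.235×10^-11 F and τ = RC = 8.432×10^-7 s. I_d in the gap equals the RC charging current.
I_d(t) = (V₀/R) e^(−t/τ) = 0.02070 · e^(−1.815) = 3.37×10^-3 A.

3.37×10^-3 A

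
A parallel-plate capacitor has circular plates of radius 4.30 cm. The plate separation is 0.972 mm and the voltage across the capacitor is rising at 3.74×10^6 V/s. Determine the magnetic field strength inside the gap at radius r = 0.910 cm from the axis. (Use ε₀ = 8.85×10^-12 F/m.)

1.95×10^-10 T

I_d = C dV/dt with C = ε₀πR²/d = 5.289×10^-11 F, so I_d = (5.289×10^-11)(3.74×10^6) = 1.978×10^-4 A.
For r < R the Ampère–Maxwell law gives B(2πr) = μ₀ I_d (r²/R²), so B = μ₀ I_d r/(2πR²) = (4π×10^-7)(1.978×10^-4)(9.10×10^-3)/(2π·0.0430²) = 1.95×10^-10 T.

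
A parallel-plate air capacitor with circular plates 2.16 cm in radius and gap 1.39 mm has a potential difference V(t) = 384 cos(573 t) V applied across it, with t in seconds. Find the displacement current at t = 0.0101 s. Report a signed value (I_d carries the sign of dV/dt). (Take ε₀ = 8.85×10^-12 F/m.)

dE/dt = (V₀ω/d)·−sin(ωt) with ωt = 5.7873 rad: (384)(573)(0.4758)/(1.39×10^-3) = 7.532×10^7 V/(m·s).
I_d = ε₀ A dE/dt = (8.85×10^-12)(1.466×10^-3)(7.532×10^7) = 9.77×10^-7 A.

9.77×10^-7 A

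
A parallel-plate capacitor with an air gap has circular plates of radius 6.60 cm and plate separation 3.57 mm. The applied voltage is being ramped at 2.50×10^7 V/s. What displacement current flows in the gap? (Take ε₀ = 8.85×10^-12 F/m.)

8.48×10^-4 A

The displacement current equals the charging current C dV/dt. With C = ε₀A/d = (8.85×10^-12)(0.01368)/(3.57×10^-3) = 3.391×10^-11 F, I_d = (3.391×10^-11)(2.50×10^7) = 8.48×10^-4 A.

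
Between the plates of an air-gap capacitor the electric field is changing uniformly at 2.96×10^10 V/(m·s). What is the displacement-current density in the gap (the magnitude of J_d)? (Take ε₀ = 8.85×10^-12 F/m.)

The displacement-current density is ε₀ ∂E/∂t = (8.85×10^-12)(2.96×10^10) = 0.262 A/m².

0.262 A/m²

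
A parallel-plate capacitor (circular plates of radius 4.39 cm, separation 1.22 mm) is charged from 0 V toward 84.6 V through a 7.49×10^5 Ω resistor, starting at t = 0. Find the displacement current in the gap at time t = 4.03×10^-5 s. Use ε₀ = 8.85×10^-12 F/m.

With C = ε₀A/d = (8.85×10^-12)(6.055×10^-3)/(1.22×10^-3) = 4.392×10^-11 F, the time constant is τ = RC = 3.290×10^-5 s, so t/τ = 1.225 and e^(−t/τ) = 0.2938.
I_d = I_cond = (V₀/R) e^(−t/τ) = (1.130×10^-4)(0.2938) = 3.32×10^-5 A.

3.32×10^-5 A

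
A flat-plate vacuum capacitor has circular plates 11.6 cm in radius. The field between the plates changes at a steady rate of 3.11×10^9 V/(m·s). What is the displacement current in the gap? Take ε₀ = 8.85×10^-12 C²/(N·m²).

1.16×10^-3 A

I_d = ε₀ A (dE/dt) = (8.85×10^-12)(0.04227 m²)(3.11×10^9) = 1.16×10^-3 A.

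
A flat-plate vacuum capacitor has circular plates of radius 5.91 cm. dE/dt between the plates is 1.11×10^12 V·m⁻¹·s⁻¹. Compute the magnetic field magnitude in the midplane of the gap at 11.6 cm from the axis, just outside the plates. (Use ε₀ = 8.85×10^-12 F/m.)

1.86×10^-7 T

Total displacement current: I_d = ε₀(πR²)(dE/dt) = (8.85×10^-12)(0.01097)(1.11×10^12) = 0.1078 A.
Outside the plates the loop encloses all of I_d, so B·2πr = μ₀ I_d and B = 1.86×10^-7 T.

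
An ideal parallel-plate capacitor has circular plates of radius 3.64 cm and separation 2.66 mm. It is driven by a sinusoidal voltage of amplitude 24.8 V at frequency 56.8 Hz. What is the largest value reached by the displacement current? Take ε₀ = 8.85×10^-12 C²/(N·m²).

(dE/dt)_max = V₀ω/d = 3.327×10^6 V/(m·s); ω = 2πf = 356.9 rad/s.
I_d,max = ε₀ A (dE/dt)_max = (8.85×10^-12)(4.162×10^-3)(3.327×10^6) = 1.23×10^-7 A.

1.23×10^-7 A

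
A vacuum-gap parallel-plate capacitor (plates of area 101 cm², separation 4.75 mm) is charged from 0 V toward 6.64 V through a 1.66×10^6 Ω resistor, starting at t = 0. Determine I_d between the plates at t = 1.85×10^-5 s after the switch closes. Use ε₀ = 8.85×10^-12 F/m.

C = ε₀A/d = (8.85×10^-12)(0.0101)/(4.75×10^-3) = 1.882×10^-11 F, so τ = RC = 3.124×10^-5 s.
The conduction current is I(t) = (V₀/R) e^(−t/τ), and the displacement current between the plates equals it.
t/τ = 0.5922; I_d = (6.64/1.66×10^6) · e^(−0.5922) = (4.000×10^-6)(0.5531) = 2.21×10^-6 A.

2.21×10^-6 A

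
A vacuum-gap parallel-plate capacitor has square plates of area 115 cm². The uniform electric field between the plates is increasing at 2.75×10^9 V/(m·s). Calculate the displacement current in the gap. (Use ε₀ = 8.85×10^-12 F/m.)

I_d = ε₀ A (dE/dt) = (8.85×10^-12)(0.0115 m²)(2.75×10^9) = 2.80×10^-4 A.

2.80×10^-4 A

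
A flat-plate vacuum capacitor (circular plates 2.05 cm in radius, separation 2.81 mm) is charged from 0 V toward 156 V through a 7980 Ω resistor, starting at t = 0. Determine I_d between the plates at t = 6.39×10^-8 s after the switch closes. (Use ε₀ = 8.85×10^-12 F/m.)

C = ε₀A/d = (8.85×10^-12)(1.320×10^-3)/(2.81×10^-3) = 4.157×10^-12 F and τ = RC = 3.317×10^-8 s. I_d in the gap equals the RC charging current.
I_d(t) = (V₀/R) e^(−t/τ) = 0.01955 · e^(−1.926) = 2.85×10^-3 A.

2.85×10^-3 A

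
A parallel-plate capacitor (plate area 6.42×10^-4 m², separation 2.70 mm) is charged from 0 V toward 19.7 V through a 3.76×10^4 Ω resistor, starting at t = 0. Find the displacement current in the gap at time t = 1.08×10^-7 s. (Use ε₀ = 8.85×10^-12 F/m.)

1.34×10^-4 A

C = ε₀A/d = (8.85×10^-12)(6.42×10^-4)/(2.70×10^-3) = 2.104×10^-12 F, so τ = RC = 7.911×10^-8 s.
The conduction current is I(t) = (V₀/R) e^(−t/τ), and the displacement current between the plates equals it.
t/τ = 1.365; I_d = (19.7/3.76×10^4) · e^(−1.365) = (5.239×10^-4)(0.2554) = 1.34×10^-4 A.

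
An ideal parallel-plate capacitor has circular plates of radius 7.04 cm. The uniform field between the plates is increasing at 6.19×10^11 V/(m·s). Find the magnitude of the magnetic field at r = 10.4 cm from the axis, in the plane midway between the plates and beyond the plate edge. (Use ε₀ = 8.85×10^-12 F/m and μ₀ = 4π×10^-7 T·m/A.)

1.64×10^-7 T

Through the whole plate area (πR² = 0.01557 m²), I_d = ε₀ πR² dE/dt = 0.08529 A.
With r > R the enclosed displacement current is the full I_d; B = μ₀ I_d / (2πr) = 1.64×10^-7 T.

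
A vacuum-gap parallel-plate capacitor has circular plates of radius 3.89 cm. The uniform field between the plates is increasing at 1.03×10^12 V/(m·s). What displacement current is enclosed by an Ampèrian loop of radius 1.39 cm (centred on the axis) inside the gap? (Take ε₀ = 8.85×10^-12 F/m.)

5.53×10^-3 A

Through the whole plate area (πR² = 4.754×10^-3 m²), I_d = ε₀ πR² dE/dt = 0.04334 A.
The field is uniform, so I_d,enc = I_d (r/R)² = (0.04334)(1.39/3.89)² = 5.53×10^-3 A.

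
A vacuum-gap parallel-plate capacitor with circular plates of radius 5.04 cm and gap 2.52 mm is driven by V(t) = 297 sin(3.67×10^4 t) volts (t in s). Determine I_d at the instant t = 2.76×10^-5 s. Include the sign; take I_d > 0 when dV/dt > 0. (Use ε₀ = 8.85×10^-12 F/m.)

1.62×10^-4 A

dE/dt = (V₀ω/d)·cos(ωt) with ωt = 1.01292 rad: (297)(3.67×10^4)(0.5294)/(2.52×10^-3) = 2.290×10^9 V/(m·s).
I_d = ε₀ A dE/dt = (8.85×10^-12)(7.980×10^-3)(2.290×10^9) = 1.62×10^-4 A.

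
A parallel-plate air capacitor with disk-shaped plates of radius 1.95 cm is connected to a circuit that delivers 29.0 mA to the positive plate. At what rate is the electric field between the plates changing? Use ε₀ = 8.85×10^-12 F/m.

By continuity, I_d in the gap equals the 29.0 mA flowing in the wire.
Since I_d = ε₀ A dE/dt, dE/dt = I_d/(ε₀A) = (0.0290)/((8.85×10^-12)(1.195×10^-3)) = 2.74×10^12 V/(m·s).

2.74×10^12 V/(m·s)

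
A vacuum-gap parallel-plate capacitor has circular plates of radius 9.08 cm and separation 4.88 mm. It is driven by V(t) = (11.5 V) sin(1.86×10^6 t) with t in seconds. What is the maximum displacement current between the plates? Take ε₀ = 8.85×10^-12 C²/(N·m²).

The displacement current equals the conduction current C dV/dt, which peaks at C V₀ ω.
With C = ε₀A/d = (8.85×10^-12)(0.02590)/(4.88×10^-3) = 4.697×10^-11 F and ω = 1.86×10^6 rad/s, I_d,max = (4.697×10^-11)(11.5)(1.86×10^6) = 1.00×10^-3 A.

1.00×10^-3 A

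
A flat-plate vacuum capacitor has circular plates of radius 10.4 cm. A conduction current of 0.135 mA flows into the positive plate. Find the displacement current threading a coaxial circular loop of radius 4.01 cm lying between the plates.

2.01×10^-5 A

By continuity the displacement current in the gap matches the conduction current: I_d = 1.35×10^-4 A.
The field is uniform, so I_d,enc = I_d (r/R)² = (1.35×10^-4)(4.01/10.4)² = 2.01×10^-5 A.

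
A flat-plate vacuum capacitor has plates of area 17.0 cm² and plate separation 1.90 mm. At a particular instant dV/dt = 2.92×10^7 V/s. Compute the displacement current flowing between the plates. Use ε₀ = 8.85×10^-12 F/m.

E = V/d so dE/dt = (dV/dt)/d = 1.537×10^10 V/(m·s), and I_d = ε₀ A dE/dt = (8.85×10^-12)(1.70×10^-3)(1.537×10^10) = 2.31×10^-4 A.

2.31×10^-4 A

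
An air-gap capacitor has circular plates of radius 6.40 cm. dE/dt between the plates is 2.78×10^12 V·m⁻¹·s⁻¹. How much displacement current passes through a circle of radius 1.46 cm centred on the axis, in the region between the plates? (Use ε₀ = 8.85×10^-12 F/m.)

0.0165 A

Through the whole plate area (πR² = 0.01287 m²), I_d = ε₀ πR² dE/dt = 0.3166 A.
The field is uniform, so I_d,enc = I_d (r/R)² = (0.3166)(1.46/6.40)² = 0.0165 A.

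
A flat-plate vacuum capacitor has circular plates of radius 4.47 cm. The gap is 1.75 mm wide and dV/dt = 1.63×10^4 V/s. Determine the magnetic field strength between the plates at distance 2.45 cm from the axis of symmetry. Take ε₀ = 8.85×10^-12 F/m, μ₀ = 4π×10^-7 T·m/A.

1.27×10^-12 T

dE/dt = (dV/dt)/d = 9.314×10^6 V/(m·s); I_d = ε₀(πR²)(dE/dt) = (8.85×10^-12)(6.277×10^-3)(9.314×10^6) = 5.174×10^-7 A.
∮B·dl = μ₀ I_d,enc with I_d,enc = I_d r²/R² = 1.554×10^-7 A; so B = μ₀ I_d,enc/(2πr) = 1.27×10^-12 T.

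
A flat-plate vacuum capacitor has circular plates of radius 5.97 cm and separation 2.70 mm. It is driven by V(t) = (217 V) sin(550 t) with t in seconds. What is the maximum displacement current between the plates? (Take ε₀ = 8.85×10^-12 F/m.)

4.38×10^-6 A

C = ε₀A/d = (8.85×10^-12)(0.01120)/(2.70×10^-3) = 3.671×10^-11 F; ω = 550 rad/s.
I_d = C dV/dt, so |I_d|_max = C V₀ ω = (3.671×10^-11)(217)(550) = 4.38×10^-6 A.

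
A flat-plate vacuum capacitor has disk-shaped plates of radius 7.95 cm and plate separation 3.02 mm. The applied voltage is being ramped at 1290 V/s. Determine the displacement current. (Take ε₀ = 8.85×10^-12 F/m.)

The field between the plates is E = V/d, so dE/dt = (1290)/(3.02×10^-3 m) = 4.272×10^5 V/(m·s).
I_d = ε₀ A (dE/dt) = (8.85×10^-12)(0.01986)(4.272×10^5) = 7.51×10^-8 A.

7.51×10^-8 A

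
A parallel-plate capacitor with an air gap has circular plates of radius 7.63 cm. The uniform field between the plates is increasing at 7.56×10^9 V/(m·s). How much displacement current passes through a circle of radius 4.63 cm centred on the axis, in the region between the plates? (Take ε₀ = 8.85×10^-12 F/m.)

Through the whole plate area (πR² = 0.01829 m²), I_d = ε₀ πR² dE/dt = 1.224×10^-3 A.
The field is uniform, so I_d,enc = I_d (r/R)² = (1.224×10^-3)(4.63/7.63)² = 4.51×10^-4 A.

4.51×10^-4 A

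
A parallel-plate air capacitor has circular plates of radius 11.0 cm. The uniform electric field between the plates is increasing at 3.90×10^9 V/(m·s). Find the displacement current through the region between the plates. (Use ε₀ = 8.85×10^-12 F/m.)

1.31×10^-3 A

The displacement current is ε₀ times dΦ_E/dt = ε₀ A dE/dt = (8.85×10^-12)(0.03801)(3.90×10^9) = 1.31×10^-3 A.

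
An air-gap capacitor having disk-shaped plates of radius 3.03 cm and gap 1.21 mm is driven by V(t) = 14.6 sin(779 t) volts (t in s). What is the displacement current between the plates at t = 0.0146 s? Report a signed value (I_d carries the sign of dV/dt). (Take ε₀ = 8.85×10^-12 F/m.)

8.85×10^-8 A

C = ε₀A/d = (8.85×10^-12)(2.884×10^-3)/(1.21×10^-3) = 2.109×10^-11 F. dV/dt = V₀ω·cos(ωt); at ωt = 11.3734 rad this factor is 0.3689.
I_d = C dV/dt = (2.109×10^-11)(14.6)(779)(0.3689) = 8.85×10^-8 A.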